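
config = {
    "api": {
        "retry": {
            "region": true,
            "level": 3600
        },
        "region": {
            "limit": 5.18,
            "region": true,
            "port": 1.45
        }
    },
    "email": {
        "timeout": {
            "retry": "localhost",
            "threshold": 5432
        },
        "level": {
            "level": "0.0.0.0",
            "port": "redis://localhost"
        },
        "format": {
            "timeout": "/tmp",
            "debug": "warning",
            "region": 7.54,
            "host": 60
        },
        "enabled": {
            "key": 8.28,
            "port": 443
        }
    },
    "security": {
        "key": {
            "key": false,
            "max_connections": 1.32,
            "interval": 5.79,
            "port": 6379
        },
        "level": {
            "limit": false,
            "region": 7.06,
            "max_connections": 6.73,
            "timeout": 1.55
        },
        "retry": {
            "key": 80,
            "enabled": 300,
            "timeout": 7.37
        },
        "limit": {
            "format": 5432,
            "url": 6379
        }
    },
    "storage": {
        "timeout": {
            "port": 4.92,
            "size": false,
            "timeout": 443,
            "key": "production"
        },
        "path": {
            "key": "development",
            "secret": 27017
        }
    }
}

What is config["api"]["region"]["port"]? 1.45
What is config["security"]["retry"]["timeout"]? 7.37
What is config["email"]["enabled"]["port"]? 443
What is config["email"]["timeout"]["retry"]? "localhost"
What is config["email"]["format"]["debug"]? "warning"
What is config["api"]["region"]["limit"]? 5.18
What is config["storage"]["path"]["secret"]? 27017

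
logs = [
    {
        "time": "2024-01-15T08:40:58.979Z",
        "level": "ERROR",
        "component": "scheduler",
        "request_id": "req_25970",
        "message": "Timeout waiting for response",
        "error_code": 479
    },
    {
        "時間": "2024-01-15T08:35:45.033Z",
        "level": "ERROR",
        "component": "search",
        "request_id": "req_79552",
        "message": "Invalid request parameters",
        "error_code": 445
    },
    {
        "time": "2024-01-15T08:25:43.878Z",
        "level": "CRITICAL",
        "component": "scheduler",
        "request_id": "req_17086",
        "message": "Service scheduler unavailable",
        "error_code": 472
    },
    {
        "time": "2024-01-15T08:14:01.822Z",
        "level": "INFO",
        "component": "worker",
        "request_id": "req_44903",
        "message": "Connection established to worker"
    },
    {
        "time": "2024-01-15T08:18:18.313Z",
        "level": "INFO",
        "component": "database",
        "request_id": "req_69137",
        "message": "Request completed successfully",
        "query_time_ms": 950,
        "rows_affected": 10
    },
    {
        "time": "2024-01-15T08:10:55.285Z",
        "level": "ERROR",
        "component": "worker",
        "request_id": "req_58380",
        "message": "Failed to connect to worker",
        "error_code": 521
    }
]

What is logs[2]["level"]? "CRITICAL"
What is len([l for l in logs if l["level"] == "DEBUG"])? 0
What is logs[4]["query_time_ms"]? 950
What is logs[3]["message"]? "Connection established to worker"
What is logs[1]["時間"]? "2024-01-15T08:35:45.033Z"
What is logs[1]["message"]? "Invalid request parameters"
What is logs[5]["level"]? "ERROR"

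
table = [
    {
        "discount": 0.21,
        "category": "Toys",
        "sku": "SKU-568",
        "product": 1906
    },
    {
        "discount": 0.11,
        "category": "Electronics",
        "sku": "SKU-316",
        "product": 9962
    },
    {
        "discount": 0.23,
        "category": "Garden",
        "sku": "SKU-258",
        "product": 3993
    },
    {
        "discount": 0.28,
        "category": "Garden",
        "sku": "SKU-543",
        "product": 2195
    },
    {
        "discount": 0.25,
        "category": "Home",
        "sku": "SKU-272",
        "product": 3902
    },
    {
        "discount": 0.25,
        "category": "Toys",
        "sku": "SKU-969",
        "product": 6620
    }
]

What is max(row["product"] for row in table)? 9962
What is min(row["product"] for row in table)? 1906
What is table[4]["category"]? "Home"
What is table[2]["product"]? 3993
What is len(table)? 6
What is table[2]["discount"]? 0.23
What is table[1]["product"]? 9962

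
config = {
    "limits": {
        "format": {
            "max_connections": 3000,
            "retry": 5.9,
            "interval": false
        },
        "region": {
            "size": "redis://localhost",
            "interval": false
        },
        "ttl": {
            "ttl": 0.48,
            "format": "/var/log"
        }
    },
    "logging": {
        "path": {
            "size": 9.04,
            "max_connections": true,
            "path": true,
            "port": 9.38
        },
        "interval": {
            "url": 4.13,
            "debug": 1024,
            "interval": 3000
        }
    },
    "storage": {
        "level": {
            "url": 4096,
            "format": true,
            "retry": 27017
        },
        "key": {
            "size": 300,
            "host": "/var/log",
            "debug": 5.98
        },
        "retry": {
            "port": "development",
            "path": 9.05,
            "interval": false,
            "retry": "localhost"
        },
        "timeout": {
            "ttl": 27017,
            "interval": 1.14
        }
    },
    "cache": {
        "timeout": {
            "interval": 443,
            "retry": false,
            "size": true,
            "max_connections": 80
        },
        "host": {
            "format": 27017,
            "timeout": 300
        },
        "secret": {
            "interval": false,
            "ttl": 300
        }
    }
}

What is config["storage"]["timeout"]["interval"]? 1.14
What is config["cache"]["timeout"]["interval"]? 443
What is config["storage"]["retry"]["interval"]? False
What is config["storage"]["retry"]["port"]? "development"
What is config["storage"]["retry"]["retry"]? "localhost"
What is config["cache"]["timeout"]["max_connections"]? 80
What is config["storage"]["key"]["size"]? 300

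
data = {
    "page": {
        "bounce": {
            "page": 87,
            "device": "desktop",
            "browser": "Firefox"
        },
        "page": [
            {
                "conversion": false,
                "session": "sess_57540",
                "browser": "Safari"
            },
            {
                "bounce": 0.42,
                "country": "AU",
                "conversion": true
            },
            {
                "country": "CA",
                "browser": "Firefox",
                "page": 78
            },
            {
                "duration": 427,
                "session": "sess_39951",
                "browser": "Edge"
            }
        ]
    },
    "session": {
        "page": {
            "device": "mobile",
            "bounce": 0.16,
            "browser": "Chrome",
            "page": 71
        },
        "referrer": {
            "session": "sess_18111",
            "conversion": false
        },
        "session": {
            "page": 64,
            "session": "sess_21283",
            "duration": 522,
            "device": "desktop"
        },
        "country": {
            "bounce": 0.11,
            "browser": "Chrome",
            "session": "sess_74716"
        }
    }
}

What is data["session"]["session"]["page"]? 64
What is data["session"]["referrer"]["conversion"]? False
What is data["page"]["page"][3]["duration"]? 427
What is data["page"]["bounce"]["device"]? "desktop"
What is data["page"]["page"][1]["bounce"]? 0.42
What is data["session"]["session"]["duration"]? 522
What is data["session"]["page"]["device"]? "mobile"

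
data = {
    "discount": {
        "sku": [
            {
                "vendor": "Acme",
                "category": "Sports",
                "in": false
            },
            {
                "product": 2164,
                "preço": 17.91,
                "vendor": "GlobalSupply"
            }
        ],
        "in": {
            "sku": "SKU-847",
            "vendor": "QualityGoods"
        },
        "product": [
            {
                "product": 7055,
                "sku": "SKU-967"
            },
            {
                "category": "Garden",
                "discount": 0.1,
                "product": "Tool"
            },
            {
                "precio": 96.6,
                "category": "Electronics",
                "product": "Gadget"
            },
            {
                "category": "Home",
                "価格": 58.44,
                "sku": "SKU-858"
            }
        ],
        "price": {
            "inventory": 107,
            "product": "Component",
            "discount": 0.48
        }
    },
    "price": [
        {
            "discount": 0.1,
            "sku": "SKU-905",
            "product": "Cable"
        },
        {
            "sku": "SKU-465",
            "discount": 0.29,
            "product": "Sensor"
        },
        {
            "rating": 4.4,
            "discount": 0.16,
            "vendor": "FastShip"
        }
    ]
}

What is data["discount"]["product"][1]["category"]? "Garden"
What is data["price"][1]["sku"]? "SKU-465"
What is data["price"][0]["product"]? "Cable"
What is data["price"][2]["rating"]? 4.4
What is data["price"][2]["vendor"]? "FastShip"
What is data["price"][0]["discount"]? 0.1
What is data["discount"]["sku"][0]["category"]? "Sports"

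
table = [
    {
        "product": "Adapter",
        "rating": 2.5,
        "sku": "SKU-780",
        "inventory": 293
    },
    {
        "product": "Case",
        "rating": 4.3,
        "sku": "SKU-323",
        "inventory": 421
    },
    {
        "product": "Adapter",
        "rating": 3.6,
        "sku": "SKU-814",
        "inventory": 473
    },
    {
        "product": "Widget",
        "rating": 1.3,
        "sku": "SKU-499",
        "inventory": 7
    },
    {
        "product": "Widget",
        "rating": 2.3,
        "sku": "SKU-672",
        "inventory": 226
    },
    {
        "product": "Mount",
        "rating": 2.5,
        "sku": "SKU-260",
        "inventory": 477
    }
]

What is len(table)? 6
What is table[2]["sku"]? "SKU-814"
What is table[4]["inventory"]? 226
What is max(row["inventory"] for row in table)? 477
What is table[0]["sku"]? "SKU-780"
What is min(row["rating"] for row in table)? 1.3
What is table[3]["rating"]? 1.3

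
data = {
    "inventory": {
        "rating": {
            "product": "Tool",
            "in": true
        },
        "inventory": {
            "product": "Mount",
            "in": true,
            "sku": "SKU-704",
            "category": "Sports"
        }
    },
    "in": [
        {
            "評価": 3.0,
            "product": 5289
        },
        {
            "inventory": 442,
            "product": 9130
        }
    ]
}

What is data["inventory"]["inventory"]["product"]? "Mount"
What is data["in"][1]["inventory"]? 442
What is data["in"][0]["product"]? 5289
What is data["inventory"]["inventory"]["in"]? True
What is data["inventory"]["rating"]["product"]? "Tool"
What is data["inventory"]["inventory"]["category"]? "Sports"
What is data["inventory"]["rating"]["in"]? True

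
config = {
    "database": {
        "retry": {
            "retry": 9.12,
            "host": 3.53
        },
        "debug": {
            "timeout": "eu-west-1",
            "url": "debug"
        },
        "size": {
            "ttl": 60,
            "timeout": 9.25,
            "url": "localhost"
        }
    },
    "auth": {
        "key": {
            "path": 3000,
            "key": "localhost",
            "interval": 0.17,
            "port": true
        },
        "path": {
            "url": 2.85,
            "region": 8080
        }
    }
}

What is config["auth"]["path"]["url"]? 2.85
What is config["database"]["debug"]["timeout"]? "eu-west-1"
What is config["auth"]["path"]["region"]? 8080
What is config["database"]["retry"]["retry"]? 9.12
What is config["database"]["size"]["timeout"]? 9.25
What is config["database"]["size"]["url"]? "localhost"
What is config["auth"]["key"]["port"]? True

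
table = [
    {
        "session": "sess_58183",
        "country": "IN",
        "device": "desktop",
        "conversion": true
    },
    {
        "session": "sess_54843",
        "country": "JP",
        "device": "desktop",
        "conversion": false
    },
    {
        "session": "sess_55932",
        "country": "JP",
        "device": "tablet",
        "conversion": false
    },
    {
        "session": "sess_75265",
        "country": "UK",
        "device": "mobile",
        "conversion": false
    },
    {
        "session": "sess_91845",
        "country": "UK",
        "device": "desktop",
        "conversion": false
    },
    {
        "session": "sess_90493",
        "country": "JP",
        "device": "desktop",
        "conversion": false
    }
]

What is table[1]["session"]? "sess_54843"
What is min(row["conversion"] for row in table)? False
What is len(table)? 6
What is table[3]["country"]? "UK"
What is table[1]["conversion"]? False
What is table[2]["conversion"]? False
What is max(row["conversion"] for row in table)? True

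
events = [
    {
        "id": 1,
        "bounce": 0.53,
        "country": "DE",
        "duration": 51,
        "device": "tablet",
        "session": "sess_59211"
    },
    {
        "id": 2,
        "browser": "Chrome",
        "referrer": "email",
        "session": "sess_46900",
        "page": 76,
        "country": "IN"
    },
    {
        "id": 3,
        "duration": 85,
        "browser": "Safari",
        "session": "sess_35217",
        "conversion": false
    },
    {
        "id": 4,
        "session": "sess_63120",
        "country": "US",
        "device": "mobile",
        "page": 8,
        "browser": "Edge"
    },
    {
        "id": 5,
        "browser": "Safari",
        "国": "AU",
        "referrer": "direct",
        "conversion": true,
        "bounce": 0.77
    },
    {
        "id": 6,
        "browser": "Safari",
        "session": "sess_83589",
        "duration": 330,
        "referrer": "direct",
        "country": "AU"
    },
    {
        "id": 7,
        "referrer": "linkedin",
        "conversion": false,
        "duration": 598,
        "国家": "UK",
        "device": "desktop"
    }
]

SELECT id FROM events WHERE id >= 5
[5, 6, 7]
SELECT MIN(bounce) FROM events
0.53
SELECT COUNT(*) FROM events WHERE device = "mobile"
1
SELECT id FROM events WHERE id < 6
[1, 2, 3, 4, 5]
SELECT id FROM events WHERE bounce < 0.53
[]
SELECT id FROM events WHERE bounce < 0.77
[1]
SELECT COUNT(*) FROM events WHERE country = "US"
1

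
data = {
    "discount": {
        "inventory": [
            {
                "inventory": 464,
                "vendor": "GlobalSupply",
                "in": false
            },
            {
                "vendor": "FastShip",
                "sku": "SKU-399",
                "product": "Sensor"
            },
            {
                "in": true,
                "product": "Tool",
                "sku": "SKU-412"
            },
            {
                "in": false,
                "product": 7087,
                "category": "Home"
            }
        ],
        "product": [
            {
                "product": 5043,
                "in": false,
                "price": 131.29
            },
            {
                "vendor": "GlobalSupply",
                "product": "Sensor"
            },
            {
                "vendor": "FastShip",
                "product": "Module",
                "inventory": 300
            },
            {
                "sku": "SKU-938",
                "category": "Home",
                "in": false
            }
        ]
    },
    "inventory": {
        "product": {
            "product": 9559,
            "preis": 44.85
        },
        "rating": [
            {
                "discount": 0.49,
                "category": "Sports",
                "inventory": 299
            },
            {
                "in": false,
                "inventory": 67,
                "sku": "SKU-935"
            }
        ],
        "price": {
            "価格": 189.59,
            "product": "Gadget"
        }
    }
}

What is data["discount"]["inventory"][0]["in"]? False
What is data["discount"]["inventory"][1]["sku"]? "SKU-399"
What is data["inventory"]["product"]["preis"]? 44.85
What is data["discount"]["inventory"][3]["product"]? 7087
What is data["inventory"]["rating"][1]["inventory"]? 67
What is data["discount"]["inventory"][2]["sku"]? "SKU-412"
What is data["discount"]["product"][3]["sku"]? "SKU-938"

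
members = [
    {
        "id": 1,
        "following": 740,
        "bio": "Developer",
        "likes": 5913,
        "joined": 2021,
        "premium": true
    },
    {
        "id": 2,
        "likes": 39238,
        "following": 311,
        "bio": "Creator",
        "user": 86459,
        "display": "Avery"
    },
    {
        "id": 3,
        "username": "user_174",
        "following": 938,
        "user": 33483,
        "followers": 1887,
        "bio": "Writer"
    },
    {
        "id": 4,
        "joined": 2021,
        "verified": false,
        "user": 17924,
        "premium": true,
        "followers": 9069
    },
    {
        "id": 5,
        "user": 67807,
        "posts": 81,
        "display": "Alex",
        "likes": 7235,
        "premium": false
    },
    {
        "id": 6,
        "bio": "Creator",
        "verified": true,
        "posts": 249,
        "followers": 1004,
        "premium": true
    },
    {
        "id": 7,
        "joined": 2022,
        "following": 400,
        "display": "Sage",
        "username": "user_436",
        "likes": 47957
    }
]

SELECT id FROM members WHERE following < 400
[2]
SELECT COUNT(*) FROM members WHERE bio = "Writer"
1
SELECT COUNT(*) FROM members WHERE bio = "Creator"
2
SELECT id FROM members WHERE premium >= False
[1, 4, 5, 6]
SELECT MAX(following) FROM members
938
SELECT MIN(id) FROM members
1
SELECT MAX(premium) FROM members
True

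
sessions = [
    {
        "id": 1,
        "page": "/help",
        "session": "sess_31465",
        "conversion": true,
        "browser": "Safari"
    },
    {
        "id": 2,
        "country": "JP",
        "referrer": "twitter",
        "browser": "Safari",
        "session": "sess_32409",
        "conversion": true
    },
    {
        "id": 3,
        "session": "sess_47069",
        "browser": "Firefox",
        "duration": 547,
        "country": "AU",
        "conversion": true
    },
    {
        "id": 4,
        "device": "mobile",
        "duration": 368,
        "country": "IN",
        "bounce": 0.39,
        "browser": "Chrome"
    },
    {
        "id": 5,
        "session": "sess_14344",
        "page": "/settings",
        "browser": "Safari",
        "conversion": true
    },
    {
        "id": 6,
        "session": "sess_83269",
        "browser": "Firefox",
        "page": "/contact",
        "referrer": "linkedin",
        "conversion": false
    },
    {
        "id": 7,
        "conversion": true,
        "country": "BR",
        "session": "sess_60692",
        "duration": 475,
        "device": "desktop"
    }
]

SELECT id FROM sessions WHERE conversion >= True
[1, 2, 3, 5, 7]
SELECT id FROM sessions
[1, 2, 3, 4, 5, 6, 7]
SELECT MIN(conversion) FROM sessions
False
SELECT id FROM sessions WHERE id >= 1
[1, 2, 3, 4, 5, 6, 7]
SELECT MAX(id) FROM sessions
7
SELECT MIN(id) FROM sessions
1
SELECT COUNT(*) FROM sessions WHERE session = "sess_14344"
1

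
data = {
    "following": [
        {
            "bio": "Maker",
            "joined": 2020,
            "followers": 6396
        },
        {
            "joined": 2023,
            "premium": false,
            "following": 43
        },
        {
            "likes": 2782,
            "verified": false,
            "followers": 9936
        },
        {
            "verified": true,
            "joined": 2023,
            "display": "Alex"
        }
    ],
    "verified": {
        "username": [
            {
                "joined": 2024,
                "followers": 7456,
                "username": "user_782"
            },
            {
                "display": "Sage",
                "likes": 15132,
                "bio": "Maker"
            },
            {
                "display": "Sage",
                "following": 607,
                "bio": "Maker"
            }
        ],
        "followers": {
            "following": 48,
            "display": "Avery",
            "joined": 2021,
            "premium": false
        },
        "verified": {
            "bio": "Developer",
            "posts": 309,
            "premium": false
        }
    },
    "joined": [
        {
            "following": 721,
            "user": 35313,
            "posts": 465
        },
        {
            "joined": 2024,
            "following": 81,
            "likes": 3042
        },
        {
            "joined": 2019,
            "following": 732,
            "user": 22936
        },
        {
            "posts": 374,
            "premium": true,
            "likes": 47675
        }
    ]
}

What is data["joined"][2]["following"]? 732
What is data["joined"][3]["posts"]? 374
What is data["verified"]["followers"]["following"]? 48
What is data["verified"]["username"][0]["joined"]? 2024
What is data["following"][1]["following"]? 43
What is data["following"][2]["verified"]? False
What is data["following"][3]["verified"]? True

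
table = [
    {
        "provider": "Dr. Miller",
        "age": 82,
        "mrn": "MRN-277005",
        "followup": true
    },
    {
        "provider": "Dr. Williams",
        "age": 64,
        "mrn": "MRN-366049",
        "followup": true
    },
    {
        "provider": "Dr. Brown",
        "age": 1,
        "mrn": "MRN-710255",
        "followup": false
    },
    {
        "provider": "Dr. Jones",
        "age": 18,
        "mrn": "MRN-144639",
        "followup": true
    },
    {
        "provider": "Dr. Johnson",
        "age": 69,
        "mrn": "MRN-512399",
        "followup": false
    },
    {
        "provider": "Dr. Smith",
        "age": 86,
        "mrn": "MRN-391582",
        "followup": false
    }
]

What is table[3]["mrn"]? "MRN-144639"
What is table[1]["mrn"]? "MRN-366049"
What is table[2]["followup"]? False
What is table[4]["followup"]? False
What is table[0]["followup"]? True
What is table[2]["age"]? 1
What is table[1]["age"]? 64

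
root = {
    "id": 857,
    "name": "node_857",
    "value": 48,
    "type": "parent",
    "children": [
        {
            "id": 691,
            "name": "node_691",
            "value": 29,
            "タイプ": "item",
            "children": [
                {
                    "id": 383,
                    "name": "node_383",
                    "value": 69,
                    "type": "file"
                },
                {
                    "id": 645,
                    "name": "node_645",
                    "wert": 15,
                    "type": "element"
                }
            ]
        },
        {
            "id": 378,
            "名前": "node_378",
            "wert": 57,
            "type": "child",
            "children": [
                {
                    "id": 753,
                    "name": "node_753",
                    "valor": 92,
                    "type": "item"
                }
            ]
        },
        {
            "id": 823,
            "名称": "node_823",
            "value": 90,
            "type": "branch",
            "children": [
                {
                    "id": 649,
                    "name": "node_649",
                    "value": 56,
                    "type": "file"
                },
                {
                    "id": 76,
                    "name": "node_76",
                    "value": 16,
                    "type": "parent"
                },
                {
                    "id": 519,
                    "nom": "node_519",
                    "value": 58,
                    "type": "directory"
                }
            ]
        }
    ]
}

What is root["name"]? "node_857"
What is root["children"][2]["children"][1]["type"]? "parent"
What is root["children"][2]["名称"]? "node_823"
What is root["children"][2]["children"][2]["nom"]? "node_519"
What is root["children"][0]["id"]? 691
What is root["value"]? 48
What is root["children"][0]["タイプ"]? "item"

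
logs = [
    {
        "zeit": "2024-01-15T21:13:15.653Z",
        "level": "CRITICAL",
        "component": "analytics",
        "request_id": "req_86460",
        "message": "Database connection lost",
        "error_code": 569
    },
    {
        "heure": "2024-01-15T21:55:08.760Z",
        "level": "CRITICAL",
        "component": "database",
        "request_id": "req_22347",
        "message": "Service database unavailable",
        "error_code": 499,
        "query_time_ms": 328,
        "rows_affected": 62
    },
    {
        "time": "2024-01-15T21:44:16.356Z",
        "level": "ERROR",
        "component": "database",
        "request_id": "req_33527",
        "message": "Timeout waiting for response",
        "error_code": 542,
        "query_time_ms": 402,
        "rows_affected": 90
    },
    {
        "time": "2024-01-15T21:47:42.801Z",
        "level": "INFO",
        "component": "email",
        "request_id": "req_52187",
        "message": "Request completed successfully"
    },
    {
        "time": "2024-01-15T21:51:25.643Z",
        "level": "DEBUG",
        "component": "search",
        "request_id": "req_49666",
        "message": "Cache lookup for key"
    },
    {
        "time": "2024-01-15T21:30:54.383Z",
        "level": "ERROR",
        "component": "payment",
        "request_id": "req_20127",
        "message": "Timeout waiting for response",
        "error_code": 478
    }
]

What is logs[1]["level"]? "CRITICAL"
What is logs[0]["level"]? "CRITICAL"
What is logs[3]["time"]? "2024-01-15T21:47:42.801Z"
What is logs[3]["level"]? "INFO"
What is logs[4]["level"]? "DEBUG"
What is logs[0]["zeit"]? "2024-01-15T21:13:15.653Z"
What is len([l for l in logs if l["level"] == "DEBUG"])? 1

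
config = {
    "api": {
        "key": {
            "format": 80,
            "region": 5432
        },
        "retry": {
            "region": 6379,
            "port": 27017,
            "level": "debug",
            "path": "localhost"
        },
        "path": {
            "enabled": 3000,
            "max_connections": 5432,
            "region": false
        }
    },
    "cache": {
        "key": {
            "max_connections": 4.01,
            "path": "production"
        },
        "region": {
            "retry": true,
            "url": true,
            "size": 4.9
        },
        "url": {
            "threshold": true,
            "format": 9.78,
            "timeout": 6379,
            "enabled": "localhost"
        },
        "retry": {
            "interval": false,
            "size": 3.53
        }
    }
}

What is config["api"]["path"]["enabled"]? 3000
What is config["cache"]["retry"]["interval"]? False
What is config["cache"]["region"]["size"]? 4.9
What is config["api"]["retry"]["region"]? 6379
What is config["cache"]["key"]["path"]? "production"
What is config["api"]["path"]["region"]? False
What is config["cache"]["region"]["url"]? True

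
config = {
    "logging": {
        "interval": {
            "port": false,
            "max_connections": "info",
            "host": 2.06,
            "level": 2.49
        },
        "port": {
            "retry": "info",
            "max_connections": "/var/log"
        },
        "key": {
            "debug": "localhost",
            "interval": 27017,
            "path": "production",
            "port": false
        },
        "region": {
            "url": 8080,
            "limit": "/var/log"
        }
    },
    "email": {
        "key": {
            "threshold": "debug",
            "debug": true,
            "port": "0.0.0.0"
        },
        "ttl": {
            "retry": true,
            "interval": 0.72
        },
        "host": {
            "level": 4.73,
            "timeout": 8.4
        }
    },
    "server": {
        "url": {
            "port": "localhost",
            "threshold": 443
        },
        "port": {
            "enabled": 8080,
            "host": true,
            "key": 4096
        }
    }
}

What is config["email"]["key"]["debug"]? True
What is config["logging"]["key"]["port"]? False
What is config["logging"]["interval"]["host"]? 2.06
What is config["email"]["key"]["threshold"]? "debug"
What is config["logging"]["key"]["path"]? "production"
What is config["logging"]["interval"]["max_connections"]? "info"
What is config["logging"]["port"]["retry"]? "info"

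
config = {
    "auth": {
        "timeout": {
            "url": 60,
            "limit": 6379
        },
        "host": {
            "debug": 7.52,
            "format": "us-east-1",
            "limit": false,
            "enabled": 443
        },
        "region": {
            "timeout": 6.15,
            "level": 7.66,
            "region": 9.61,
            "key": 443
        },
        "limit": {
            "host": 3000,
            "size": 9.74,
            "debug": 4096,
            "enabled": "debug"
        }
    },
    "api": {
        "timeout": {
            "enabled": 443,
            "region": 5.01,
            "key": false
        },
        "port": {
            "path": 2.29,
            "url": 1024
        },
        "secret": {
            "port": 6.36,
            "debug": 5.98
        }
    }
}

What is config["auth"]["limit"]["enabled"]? "debug"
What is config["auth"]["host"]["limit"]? False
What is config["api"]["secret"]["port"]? 6.36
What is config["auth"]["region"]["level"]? 7.66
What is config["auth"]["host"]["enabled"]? 443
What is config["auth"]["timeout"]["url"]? 60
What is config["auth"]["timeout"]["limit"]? 6379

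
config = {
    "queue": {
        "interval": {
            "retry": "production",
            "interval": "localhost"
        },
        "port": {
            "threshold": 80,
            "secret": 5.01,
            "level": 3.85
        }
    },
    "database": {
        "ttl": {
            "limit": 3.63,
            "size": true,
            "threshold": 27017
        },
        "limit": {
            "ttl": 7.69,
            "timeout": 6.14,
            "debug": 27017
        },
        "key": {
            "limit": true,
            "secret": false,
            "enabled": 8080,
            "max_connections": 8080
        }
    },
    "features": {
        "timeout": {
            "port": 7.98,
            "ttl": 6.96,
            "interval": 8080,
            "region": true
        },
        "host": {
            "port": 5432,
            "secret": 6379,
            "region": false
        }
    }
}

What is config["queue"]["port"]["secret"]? 5.01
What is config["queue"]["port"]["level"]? 3.85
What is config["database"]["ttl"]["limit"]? 3.63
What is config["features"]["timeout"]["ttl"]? 6.96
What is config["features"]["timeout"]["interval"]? 8080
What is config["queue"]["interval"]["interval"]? "localhost"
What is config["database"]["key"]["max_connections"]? 8080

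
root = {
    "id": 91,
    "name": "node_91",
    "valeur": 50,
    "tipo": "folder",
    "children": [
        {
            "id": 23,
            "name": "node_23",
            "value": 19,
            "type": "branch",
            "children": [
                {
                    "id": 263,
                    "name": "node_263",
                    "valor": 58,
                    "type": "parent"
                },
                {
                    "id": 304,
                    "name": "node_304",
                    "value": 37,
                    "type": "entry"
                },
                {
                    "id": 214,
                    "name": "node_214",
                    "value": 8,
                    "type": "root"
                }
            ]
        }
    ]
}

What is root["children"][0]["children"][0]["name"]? "node_263"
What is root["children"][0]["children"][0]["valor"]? 58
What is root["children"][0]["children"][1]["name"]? "node_304"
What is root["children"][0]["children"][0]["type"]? "parent"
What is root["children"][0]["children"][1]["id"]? 304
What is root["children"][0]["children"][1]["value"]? 37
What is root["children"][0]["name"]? "node_23"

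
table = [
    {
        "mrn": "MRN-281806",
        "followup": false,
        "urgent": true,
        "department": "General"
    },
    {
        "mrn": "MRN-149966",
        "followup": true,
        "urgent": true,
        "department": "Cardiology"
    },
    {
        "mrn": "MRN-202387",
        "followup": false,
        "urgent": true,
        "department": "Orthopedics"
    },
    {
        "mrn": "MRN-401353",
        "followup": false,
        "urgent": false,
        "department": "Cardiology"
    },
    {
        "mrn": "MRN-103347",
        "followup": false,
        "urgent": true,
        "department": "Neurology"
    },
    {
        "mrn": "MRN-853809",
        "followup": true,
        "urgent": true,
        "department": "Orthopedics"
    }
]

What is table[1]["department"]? "Cardiology"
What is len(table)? 6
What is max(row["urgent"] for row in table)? True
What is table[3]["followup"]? False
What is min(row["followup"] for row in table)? False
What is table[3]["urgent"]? False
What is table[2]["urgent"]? True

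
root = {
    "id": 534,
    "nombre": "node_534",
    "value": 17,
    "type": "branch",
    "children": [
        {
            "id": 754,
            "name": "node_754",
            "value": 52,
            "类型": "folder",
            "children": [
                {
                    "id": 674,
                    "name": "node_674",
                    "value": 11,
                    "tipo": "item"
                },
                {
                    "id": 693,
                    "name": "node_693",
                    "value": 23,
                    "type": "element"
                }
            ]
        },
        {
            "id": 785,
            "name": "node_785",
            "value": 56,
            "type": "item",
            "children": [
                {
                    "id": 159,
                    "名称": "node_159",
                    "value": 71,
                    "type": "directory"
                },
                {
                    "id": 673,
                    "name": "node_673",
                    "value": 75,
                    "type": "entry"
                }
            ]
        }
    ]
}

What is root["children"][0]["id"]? 754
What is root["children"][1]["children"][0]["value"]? 71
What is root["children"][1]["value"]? 56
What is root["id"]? 534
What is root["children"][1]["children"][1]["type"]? "entry"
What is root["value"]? 17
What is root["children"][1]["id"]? 785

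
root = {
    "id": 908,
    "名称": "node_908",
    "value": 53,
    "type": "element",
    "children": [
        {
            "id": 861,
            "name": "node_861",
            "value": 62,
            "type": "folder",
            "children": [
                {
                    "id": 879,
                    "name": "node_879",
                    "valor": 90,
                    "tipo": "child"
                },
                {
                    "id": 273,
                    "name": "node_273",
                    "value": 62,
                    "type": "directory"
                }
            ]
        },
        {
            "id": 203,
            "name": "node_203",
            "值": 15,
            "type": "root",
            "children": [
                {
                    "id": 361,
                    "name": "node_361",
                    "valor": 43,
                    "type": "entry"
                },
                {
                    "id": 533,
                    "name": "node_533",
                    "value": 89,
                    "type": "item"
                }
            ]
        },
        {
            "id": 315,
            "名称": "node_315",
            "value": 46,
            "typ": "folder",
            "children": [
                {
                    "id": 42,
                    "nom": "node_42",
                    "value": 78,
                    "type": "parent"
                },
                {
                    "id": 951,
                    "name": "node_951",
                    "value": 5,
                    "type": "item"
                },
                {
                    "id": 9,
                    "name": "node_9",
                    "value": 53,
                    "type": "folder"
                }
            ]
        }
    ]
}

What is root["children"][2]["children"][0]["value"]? 78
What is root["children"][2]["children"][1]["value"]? 5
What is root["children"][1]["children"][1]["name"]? "node_533"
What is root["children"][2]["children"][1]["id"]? 951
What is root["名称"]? "node_908"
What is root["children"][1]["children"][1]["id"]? 533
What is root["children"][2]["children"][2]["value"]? 53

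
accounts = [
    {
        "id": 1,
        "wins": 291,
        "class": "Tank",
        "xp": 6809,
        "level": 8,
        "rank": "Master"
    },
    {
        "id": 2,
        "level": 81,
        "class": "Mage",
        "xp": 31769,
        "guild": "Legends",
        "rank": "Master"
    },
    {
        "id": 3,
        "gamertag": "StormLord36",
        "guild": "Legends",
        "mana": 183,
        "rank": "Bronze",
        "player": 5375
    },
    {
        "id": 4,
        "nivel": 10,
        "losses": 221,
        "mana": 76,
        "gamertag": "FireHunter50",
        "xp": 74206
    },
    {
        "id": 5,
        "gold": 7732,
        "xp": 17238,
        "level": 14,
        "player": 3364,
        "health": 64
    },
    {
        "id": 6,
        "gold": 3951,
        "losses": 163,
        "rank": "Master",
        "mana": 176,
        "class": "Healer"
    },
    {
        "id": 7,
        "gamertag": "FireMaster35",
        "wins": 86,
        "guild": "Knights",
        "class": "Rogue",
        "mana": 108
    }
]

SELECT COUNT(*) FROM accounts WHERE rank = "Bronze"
1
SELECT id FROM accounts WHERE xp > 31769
[4]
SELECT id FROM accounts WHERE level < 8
[]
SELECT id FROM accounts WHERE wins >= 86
[1, 7]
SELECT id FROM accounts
[1, 2, 3, 4, 5, 6, 7]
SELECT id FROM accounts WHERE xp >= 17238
[2, 4, 5]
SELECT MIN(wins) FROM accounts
86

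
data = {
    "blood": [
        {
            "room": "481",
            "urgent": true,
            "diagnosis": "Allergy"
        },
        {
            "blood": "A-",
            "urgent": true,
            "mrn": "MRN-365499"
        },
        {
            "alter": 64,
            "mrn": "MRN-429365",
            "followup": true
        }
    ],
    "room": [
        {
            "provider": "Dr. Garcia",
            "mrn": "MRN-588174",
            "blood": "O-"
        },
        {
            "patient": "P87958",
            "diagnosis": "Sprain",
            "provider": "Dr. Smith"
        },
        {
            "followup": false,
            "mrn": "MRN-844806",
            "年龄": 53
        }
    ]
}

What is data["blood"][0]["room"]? "481"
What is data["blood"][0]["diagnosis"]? "Allergy"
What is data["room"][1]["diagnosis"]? "Sprain"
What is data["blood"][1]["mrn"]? "MRN-365499"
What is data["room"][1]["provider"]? "Dr. Smith"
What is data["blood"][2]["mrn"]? "MRN-429365"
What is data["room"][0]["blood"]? "O-"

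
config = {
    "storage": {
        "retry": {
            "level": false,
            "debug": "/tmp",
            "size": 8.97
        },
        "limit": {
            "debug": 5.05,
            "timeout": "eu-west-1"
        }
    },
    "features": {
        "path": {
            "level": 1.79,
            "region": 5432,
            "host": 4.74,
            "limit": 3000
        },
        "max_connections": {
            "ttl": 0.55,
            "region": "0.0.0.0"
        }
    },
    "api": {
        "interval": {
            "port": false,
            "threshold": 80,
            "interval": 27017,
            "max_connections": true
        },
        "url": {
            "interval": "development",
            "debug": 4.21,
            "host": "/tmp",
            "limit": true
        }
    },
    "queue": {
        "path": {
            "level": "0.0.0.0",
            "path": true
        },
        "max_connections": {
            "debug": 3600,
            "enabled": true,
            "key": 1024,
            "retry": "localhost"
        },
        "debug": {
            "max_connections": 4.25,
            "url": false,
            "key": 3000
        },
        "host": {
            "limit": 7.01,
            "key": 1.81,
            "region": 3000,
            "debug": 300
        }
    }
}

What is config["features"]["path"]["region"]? 5432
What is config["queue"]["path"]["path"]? True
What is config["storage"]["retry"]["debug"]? "/tmp"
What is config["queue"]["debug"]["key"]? 3000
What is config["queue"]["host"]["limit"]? 7.01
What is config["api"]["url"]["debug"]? 4.21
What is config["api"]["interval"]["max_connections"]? True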